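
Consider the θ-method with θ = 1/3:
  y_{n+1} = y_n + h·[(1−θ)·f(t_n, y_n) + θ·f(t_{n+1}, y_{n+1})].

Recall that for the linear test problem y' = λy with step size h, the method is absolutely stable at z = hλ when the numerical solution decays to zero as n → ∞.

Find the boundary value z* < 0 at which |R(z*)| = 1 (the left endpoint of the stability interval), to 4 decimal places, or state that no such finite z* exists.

Set f=λy, z=hλ:
  y_{n+1} = y_n + z·[2/3·y_n + 1/3·y_{n+1}] ⇒ (1 − 1/3z)y_{n+1} = (1 + 2/3z)y_n
  so R(z) = (1 + 2/3z)/(1 − 1/3z).

Need |R(x)|<1, x<0.
x=-0.52: |R|=0.5568
R=−1: 1+2/3x = −1+1/3x ⇒ -1/3x=2 ⇒ x=2/(-1/3)=-6.0000
Confirm numerically:
  x=-5.688: |R|=0.96409 <1
  x=-5.515: |R|=0.94304 <1
  x=-5.466: |R|=0.93692 <1
  x=-2.463: |R|=0.35255 <1
  x=-6.579: |R|=1.06044 >1
  x=-6.352: |R|=1.03764 >1
Stable set (-6.0000, 0).

z* = -6.0000.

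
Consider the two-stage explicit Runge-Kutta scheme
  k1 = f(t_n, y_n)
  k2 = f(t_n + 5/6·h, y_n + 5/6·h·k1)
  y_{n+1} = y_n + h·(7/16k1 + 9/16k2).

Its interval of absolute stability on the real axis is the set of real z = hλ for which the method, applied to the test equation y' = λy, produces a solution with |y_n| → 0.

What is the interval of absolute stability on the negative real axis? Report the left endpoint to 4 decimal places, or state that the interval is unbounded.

On y'=λy, z=hλ:
  k1=λy_n ⇒ h·k1=z·y_n;  k2=λ(1+5/6z)y_n ⇒ h·k2=z(1+5/6z)y_n
  y_{n+1}/y_n = 1 + 7/16z + 9/16z(1+5/6z) = 1 + z + 15/32z²
  ⇒ R(z) = 1 + z + 15/32z².

Solve |R(x)|<1 on ℝ⁻.
x=-1.15: |R|=0.4699
R=1: x+15/32x²=0 ⇒ x=−32/15=-2.1333; min R=1−1/(4·15/32)=0.4667>−1
Confirm numerically:
  x=-1.908: |R|=0.79847 <1
  x=-1.455: |R|=0.53736 <1
  x=-1.067: |R|=0.46667 <1
  x=-2.666: |R|=1.66567 >1
  x=-2.233: |R|=1.10432 >1
  x=-2.166: |R|=1.03317 >1
Interval (-2.1333, 0).

z∈(-2.1333,0).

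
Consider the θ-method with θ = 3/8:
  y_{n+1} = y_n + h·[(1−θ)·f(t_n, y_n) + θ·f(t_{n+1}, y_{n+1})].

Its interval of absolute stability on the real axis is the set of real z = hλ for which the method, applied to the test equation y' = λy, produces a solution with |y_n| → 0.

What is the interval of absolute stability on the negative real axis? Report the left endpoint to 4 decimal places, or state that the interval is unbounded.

On y'=λy, z=hλ:
  y_{n+1} = y_n + z·[5/8·y_n + 3/8·y_{n+1}] ⇒ (1 − 3/8z)y_{n+1} = (1 + 5/8z)y_n
  ⇒ R(z) = (1 + 5/8z)/(1 − 3/8z).

Find x<0 with |R(x)|<1.
x=-1.17: |R|=0.1868
R=−1: 1+5/8x = −1+3/8x ⇒ -1/4x=2 ⇒ x=2/(-1/4)=-8.0000
Confirm numerically:
  x=-7.887: |R|=0.99286 <1
  x=-5.823: |R|=0.82905 <1
  x=-3.209: |R|=0.45640 <1
  x=-8.212: |R|=1.01299 >1
  x=-8.104: |R|=1.00644 >1
So |R|<1 on (-8.0000, 0).

z∈(-8.0000,0).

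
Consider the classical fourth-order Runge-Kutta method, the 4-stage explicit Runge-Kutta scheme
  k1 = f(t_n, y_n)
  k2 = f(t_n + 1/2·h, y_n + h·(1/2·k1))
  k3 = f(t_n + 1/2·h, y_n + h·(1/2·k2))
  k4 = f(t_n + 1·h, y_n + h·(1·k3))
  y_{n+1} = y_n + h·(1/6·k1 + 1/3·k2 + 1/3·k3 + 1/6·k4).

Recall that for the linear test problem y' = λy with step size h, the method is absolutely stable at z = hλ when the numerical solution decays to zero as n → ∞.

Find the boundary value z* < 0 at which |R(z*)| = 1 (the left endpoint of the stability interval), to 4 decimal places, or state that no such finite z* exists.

With y'=λy (z=hλ):
  order 4, 4-stage ⇒ R(z)=1+z+z^2/2+z^3/6+z^4/24
  (e.g. R(-0.36)=0.69772, |R|=0.69772)

Solve |R(x)|<1 on ℝ⁻.
x=-0.36: |R|=0.6977
|R(-2.73)|=0.9198 |R(-1.99)|=0.3300 |R(-1.3)|=0.2978
Bisect:
  x_lo=-3.2404 |R|=1.9328  x_hi=-0.3115 |R|=0.7324
  mid=-1.77594 |R|=0.28198 →hi
  mid=-2.50817 |R|=0.65649 →hi
  mid=-2.87428 |R|=1.14267 →lo
  mid=-2.69123 |R|=0.86719 →hi
  mid=-2.78275 |R|=0.99618 →hi
  mid=-2.82852 |R|=1.06715 →lo
  mid=-2.80564 |R|=1.03111 →lo
  mid=-2.79420 |R|=1.01351 →lo
  mid=-2.78848 |R|=1.00481 →lo
  ...
  [-2.78544,-2.78526] ⇒ x*=-2.7853
Stable set (-2.7853, 0).

left endpoint -2.7853.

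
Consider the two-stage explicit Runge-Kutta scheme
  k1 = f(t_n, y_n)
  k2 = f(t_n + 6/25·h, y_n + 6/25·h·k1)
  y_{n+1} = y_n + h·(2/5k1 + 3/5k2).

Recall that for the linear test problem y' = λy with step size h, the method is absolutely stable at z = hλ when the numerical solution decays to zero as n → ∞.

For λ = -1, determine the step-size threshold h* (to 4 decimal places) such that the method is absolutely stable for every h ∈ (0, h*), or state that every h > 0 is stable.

(-6.9444,0); λ=-1 ⇒ h* = (125/18)/1 = 6.9444.

Test eqn y'=λy, z=hλ:
  k1=λy_n ⇒ h·k1=z·y_n;  k2=λ(1+6/25z)y_n ⇒ h·k2=z(1+6/25z)y_n
  y_{n+1}/y_n = 1 + 2/5z + 3/5z(1+6/25z) = 1 + z + 18/125z²
  so R(z) = 1 + z + 18/125z².

Boundary: |R(x)|=1, x<0.
x=-0.48: |R|=0.5532
R=1: x+18/125x²=0 ⇒ x=−125/18=-6.9444; min R=1−1/(4·18/125)=-0.7361>−1
Confirm numerically:
  x=-6.804: |R|=0.86240 <1
  x=-5.820: |R|=0.05763 <1
  x=-3.235: |R|=0.72801 <1
  x=-7.502: |R|=1.60232 >1
  x=-7.171: |R|=1.23395 >1
  x=-7.009: |R|=1.06516 >1
So |R|<1 on (-6.9444, 0).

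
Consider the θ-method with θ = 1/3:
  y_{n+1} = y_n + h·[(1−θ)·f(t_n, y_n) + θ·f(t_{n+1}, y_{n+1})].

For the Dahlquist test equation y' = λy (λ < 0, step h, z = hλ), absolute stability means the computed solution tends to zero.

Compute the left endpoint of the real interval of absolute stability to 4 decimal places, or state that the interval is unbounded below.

Set f=λy, z=hλ:
  y_{n+1} = y_n + z·[2/3·y_n + 1/3·y_{n+1}] ⇒ (1 − 1/3z)y_{n+1} = (1 + 2/3z)y_n
  so R(z) = (1 + 2/3z)/(1 − 1/3z).

Solve |R(x)|<1 on ℝ⁻.
x=-1.44: |R|=0.0270
R=−1: 1+2/3x = −1+1/3x ⇒ -1/3x=2 ⇒ x=2/(-1/3)=-6.0000
Confirm numerically:
  x=-5.752: |R|=0.97166 <1
  x=-5.134: |R|=0.89353 <1
  x=-4.864: |R|=0.85554 <1
  x=-3.035: |R|=0.50870 <1
  x=-6.468: |R|=1.04943 >1
  x=-6.029: |R|=1.00321 >1
Interval (-6.0000, 0).

left endpoint -6.0000.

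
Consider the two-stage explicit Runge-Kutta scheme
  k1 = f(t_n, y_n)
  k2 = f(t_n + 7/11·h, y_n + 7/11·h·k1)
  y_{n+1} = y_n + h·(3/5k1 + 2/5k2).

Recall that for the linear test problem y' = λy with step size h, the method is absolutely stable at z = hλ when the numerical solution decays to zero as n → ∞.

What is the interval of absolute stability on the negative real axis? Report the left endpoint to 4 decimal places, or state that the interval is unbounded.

Test eqn y'=λy, z=hλ:
  k1=λy_n ⇒ h·k1=z·y_n;  k2=λ(1+7/11z)y_n ⇒ h·k2=z(1+7/11z)y_n
  y_{n+1}/y_n = 1 + 3/5z + 2/5z(1+7/11z) = 1 + z + 14/55z²
  R(z) = 1 + z + 14/55z².

Need |R(x)|<1, x<0.
x=-0.69: |R|=0.4312
R=1: x+14/55x²=0 ⇒ x=−55/14=-3.9286; min R=1−1/(4·14/55)=0.0179>−1
Confirm numerically:
  x=-2.209: |R|=0.03310 <1
  x=-2.204: |R|=0.03248 <1
  x=-2.086: |R|=0.02163 <1
  x=-4.265: |R|=1.36524 >1
  x=-4.133: |R|=1.21507 >1
Interval (-3.9286, 0).

z∈(-3.9286,0).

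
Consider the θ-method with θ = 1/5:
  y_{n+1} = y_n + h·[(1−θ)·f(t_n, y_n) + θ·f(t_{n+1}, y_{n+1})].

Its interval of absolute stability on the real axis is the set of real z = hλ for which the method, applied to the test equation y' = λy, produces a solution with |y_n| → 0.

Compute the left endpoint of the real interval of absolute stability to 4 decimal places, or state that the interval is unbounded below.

On y'=λy, z=hλ:
  y_{n+1} = y_n + z·[4/5·y_n + 1/5·y_{n+1}] ⇒ (1 − 1/5z)y_{n+1} = (1 + 4/5z)y_n
  Hence R(z) = (1 + 4/5z)/(1 − 1/5z).

Need |R(x)|<1, x<0.
x=-1.74: |R|=0.2908
R=−1: 1+4/5x = −1+1/5x ⇒ -3/5x=2 ⇒ x=2/(-3/5)=-3.3333
Confirm numerically:
  x=-3.114: |R|=0.91891 <1
  x=-2.223: |R|=0.53883 <1
  x=-2.156: |R|=0.50643 <1
  x=-1.729: |R|=0.28474 <1
  x=-3.901: |R|=1.19133 >1
  x=-3.852: |R|=1.17578 >1
  x=-3.525: |R|=1.06745 >1
So |R|<1 on (-3.3333, 0).

z* = -3.3333.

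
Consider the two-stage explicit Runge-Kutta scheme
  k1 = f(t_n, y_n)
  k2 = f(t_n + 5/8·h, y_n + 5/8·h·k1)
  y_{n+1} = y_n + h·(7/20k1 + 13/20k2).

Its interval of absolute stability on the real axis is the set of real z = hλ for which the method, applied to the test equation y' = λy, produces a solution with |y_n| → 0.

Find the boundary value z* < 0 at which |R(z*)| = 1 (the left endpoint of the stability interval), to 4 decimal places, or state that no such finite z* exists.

Set f=λy, z=hλ:
  k1=λy_n ⇒ h·k1=z·y_n;  k2=λ(1+5/8z)y_n ⇒ h·k2=z(1+5/8z)y_n
  y_{n+1}/y_n = 1 + 7/20z + 13/20z(1+5/8z) = 1 + z + 13/32z²
  R(z) = 1 + z + 13/32z².

Need |R(x)|<1, x<0.
x=-0.9: |R|=0.4291
R=1: x+13/32x²=0 ⇒ x=−32/13=-2.4615; min R=1−1/(4·13/32)=0.3846>−1
Confirm numerically:
  x=-2.128: |R|=0.71166 <1
  x=-1.484: |R|=0.41067 <1
  x=-1.402: |R|=0.39653 <1
  x=-2.884: |R|=1.49497 >1
  x=-2.795: |R|=1.37864 >1
Stable set (-2.4615, 0).

left endpoint -2.4615.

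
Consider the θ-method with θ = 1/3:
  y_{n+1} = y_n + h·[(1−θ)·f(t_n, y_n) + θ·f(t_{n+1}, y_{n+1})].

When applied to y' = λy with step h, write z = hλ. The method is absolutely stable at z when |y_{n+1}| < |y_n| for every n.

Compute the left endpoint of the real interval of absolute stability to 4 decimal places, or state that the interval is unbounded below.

On y'=λy, z=hλ:
  y_{n+1} = y_n + z·[2/3·y_n + 1/3·y_{n+1}] ⇒ (1 − 1/3z)y_{n+1} = (1 + 2/3z)y_n
  Hence R(z) = (1 + 2/3z)/(1 − 1/3z).

Boundary: |R(x)|=1, x<0.
x=-0.75: |R|=0.4000
R=−1: 1+2/3x = −1+1/3x ⇒ -1/3x=2 ⇒ x=2/(-1/3)=-6.0000
Confirm numerically:
  x=-4.562: |R|=0.80984 <1
  x=-3.929: |R|=0.70111 <1
  x=-2.441: |R|=0.34589 <1
  x=-6.565: |R|=1.05907 >1
  x=-6.296: |R|=1.03184 >1
  x=-6.286: |R|=1.03080 >1
Interval (-6.0000, 0).

left endpoint -6.0000.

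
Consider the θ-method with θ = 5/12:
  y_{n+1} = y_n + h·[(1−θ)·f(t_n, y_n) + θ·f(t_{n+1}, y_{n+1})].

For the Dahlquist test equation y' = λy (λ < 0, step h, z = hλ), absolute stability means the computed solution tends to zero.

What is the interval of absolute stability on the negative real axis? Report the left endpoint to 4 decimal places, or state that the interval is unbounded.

(-12.0000, 0).

Test eqn y'=λy, z=hλ:
  y_{n+1} = y_n + z·[7/12·y_n + 5/12·y_{n+1}] ⇒ (1 − 5/12z)y_{n+1} = (1 + 7/12z)y_n
  ⇒ R(z) = (1 + 7/12z)/(1 − 5/12z).

Boundary: |R(x)|=1, x<0.
x=-0.75: |R|=0.4286
R=−1: 1+7/12x = −1+5/12x ⇒ -1/6x=2 ⇒ x=2/(-1/6)=-12.0000
Confirm numerically:
  x=-10.559: |R|=0.95552 <1
  x=-10.074: |R|=0.93824 <1
  x=-7.269: |R|=0.80428 <1
  x=-5.561: |R|=0.67647 <1
  x=-12.218: |R|=1.00597 >1
  x=-12.199: |R|=1.00545 >1
Interval (-12.0000, 0).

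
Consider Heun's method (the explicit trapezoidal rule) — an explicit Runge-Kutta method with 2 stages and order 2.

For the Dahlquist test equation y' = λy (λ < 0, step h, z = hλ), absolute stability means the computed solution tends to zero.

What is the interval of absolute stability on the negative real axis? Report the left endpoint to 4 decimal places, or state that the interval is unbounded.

Set f=λy, z=hλ:
  order 2, 2-stage ⇒ R(z)=1+z+z^2/2
  (e.g. R(-1.02)=0.50020, |R|=0.50020)

Solve |R(x)|<1 on ℝ⁻.
x=-1.02: |R|=0.5002
|R(-1.47)|=0.6104 |R(-0.74)|=0.5338 |R(-0.65)|=0.5613
Bisect:
  x_lo=-2.8887 |R|=2.2836  x_hi=-0.1127 |R|=0.8937
  mid=-1.50070 |R|=0.62535 →hi
  mid=-2.19469 |R|=1.21365 →lo
  mid=-1.84770 |R|=0.85929 →hi
  mid=-2.02119 |R|=1.02142 →lo
  mid=-1.93445 |R|=0.93659 →hi
  mid=-1.97782 |R|=0.97807 →hi
  mid=-1.99951 |R|=0.99951 →hi
  ...
  [-2.00002,-1.99985] ⇒ x*=-2.0000
So |R|<1 on (-2.0000, 0).

(-2.0000, 0).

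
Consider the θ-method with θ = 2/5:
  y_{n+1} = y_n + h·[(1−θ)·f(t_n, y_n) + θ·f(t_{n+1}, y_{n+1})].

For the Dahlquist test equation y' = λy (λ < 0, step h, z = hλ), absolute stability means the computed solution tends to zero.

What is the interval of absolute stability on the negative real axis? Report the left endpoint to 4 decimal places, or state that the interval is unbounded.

(-10.0000, 0).

With y'=λy (z=hλ):
  y_{n+1} = y_n + z·[3/5·y_n + 2/5·y_{n+1}] ⇒ (1 − 2/5z)y_{n+1} = (1 + 3/5z)y_n
  R(z) = (1 + 3/5z)/(1 − 2/5z).

Find x<0 with |R(x)|<1.
x=-1.53: |R|=0.0509
R=−1: 1+3/5x = −1+2/5x ⇒ -1/5x=2 ⇒ x=2/(-1/5)=-10.0000
Confirm numerically:
  x=-7.902: |R|=0.89915 <1
  x=-4.726: |R|=0.63507 <1
  x=-4.024: |R|=0.54200 <1
  x=-10.555: |R|=1.02126 >1
  x=-10.347: |R|=1.01351 >1
  x=-10.340: |R|=1.01324 >1
Interval (-10.0000, 0).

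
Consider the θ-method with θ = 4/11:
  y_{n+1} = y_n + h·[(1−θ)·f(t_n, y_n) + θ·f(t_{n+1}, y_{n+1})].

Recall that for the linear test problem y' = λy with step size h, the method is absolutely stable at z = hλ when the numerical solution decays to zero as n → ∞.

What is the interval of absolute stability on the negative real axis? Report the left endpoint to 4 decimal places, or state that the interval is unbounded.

With y'=λy (z=hλ):
  y_{n+1} = y_n + z·[7/11·y_n + 4/11·y_{n+1}] ⇒ (1 − 4/11z)y_{n+1} = (1 + 7/11z)y_n
  Hence R(z) = (1 + 7/11z)/(1 − 4/11z).

Solve |R(x)|<1 on ℝ⁻.
x=-0.99: |R|=0.2721
R=−1: 1+7/11x = −1+4/11x ⇒ -3/11x=2 ⇒ x=2/(-3/11)=-7.3333
Confirm numerically:
  x=-6.375: |R|=0.92123 <1
  x=-6.214: |R|=0.90635 <1
  x=-5.013: |R|=0.77583 <1
  x=-3.718: |R|=0.58078 <1
  x=-7.588: |R|=1.01848 >1
  x=-7.424: |R|=1.00668 >1
Stable set (-7.3333, 0).

z∈(-7.3333,0).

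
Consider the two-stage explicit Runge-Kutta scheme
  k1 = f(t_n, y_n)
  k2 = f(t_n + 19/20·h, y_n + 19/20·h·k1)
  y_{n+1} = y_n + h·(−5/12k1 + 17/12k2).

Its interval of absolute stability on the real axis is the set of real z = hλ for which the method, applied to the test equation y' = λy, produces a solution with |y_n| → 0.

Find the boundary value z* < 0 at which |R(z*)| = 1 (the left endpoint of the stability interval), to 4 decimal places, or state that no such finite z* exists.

Set f=λy, z=hλ:
  k1=λy_n ⇒ h·k1=z·y_n;  k2=λ(1+19/20z)y_n ⇒ h·k2=z(1+19/20z)y_n
  y_{n+1}/y_n = 1 − 5/12z + 17/12z(1+19/20z) = 1 + z + 323/240z²
  Hence R(z) = 1 + z + 323/240z².

Solve |R(x)|<1 on ℝ⁻.
x=-1.16: |R|=1.6510
R=1: x+323/240x²=0 ⇒ x=−240/323=-0.7430; min R=1−1/(4·323/240)=0.8142>−1
Confirm numerically:
  x=-0.603: |R|=0.88636 <1
  x=-0.315: |R|=0.81854 <1
  x=-0.307: |R|=0.81984 <1
  x=-1.336: |R|=2.06617 >1
  x=-1.059: |R|=1.45033 >1
  x=-0.785: |R|=1.04434 >1
Interval (-0.7430, 0).

z* = -0.7430.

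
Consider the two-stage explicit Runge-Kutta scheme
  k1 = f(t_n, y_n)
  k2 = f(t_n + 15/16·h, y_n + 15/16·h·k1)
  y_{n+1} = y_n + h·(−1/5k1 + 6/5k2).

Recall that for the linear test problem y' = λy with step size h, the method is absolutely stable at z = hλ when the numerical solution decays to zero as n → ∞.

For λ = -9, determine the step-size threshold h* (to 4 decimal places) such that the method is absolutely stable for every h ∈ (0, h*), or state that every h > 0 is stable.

(-0.8889,0); λ=-9 ⇒ h* = (8/9)/9 = 0.0988.

On y'=λy, z=hλ:
  k1=λy_n ⇒ h·k1=z·y_n;  k2=λ(1+15/16z)y_n ⇒ h·k2=z(1+15/16z)y_n
  y_{n+1}/y_n = 1 − 1/5z + 6/5z(1+15/16z) = 1 + z + 9/8z²
  R(z) = 1 + z + 9/8z².

Boundary: |R(x)|=1, x<0.
x=-0.97: |R|=1.0885
R=1: x+9/8x²=0 ⇒ x=−8/9=-0.8889; min R=1−1/(4·9/8)=0.7778>−1
Confirm numerically:
  x=-0.772: |R|=0.89848 <1
  x=-0.764: |R|=0.89266 <1
  x=-0.576: |R|=0.79725 <1
  x=-1.412: |R|=1.83096 >1
  x=-1.271: |R|=1.54637 >1
  x=-1.129: |R|=1.30497 >1
Stable set (-0.8889, 0).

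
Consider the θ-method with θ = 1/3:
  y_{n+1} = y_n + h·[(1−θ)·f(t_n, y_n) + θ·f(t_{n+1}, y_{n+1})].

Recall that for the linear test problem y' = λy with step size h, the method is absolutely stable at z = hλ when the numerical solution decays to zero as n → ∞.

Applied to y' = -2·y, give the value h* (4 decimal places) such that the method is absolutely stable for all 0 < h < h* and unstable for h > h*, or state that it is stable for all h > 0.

(-6.0000,0); λ=-2 ⇒ h* = (6)/2 = 3.0000.

Set f=λy, z=hλ:
  y_{n+1} = y_n + z·[2/3·y_n + 1/3·y_{n+1}] ⇒ (1 − 1/3z)y_{n+1} = (1 + 2/3z)y_n
  ⇒ R(z) = (1 + 2/3z)/(1 − 1/3z).

Boundary: |R(x)|=1, x<0.
x=-0.57: |R|=0.5210
R=−1: 1+2/3x = −1+1/3x ⇒ -1/3x=2 ⇒ x=2/(-1/3)=-6.0000
Confirm numerically:
  x=-5.657: |R|=0.96038 <1
  x=-5.577: |R|=0.95068 <1
  x=-3.080: |R|=0.51974 <1
  x=-2.492: |R|=0.36125 <1
  x=-6.579: |R|=1.06044 >1
  x=-6.200: |R|=1.02174 >1
Stable set (-6.0000, 0).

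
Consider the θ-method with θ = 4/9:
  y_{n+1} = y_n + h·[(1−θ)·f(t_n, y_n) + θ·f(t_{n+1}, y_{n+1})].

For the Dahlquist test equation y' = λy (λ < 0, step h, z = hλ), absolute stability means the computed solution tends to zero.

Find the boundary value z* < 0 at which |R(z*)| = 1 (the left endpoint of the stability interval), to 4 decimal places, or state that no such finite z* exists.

z* = -18.0000.

On y'=λy, z=hλ:
  y_{n+1} = y_n + z·[5/9·y_n + 4/9·y_{n+1}] ⇒ (1 − 4/9z)y_{n+1} = (1 + 5/9z)y_n
  so R(z) = (1 + 5/9z)/(1 − 4/9z).

Need |R(x)|<1, x<0.
x=-1.17: |R|=0.2303
R=−1: 1+5/9x = −1+4/9x ⇒ -1/9x=2 ⇒ x=2/(-1/9)=-18.0000
Confirm numerically:
  x=-17.051: |R|=0.98771 <1
  x=-15.042: |R|=0.95723 <1
  x=-12.918: |R|=0.91624 <1
  x=-7.429: |R|=0.72696 <1
  x=-18.378: |R|=1.00458 >1
  x=-18.316: |R|=1.00384 >1
Interval (-18.0000, 0).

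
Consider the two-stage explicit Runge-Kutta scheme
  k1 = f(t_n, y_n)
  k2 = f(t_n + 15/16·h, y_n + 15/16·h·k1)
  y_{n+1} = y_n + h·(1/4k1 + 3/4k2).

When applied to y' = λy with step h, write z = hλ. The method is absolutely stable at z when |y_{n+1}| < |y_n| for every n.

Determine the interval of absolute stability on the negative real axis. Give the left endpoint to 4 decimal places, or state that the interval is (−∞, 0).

Test eqn y'=λy, z=hλ:
  k1=λy_n ⇒ h·k1=z·y_n;  k2=λ(1+15/16z)y_n ⇒ h·k2=z(1+15/16z)y_n
  y_{n+1}/y_n = 1 + 1/4z + 3/4z(1+15/16z) = 1 + z + 45/64z²
  so R(z) = 1 + z + 45/64z².

Need |R(x)|<1, x<0.
x=-0.55: |R|=0.6627
R=1: x+45/64x²=0 ⇒ x=−64/45=-1.4222; min R=1−1/(4·45/64)=0.6444>−1
Confirm numerically:
  x=-1.251: |R|=0.84939 <1
  x=-1.080: |R|=0.74013 <1
  x=-0.913: |R|=0.67310 <1
  x=-0.644: |R|=0.64761 <1
  x=-1.842: |R|=1.54368 >1
  x=-1.720: |R|=1.36013 >1
Interval (-1.4222, 0).

(-1.4222, 0).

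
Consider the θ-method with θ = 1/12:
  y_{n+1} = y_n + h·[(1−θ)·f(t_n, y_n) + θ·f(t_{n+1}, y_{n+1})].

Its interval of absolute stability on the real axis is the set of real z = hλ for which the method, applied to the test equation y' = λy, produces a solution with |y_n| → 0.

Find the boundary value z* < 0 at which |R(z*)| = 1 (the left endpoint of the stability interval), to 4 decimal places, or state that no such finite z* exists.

Test eqn y'=λy, z=hλ:
  y_{n+1} = y_n + z·[11/12·y_n + 1/12·y_{n+1}] ⇒ (1 − 1/12z)y_{n+1} = (1 + 11/12z)y_n
  R(z) = (1 + 11/12z)/(1 − 1/12z).

Solve |R(x)|<1 on ℝ⁻.
x=-0.96: |R|=0.1111
R=−1: 1+11/12x = −1+1/12x ⇒ -5/6x=2 ⇒ x=2/(-5/6)=-2.4000
Confirm numerically:
  x=-1.608: |R|=0.41799 <1
  x=-1.150: |R|=0.04943 <1
  x=-1.132: |R|=0.03442 <1
  x=-0.970: |R|=0.10254 <1
  x=-2.704: |R|=1.20675 >1
  x=-2.439: |R|=1.02701 >1
Interval (-2.4000, 0).

left endpoint -2.4000.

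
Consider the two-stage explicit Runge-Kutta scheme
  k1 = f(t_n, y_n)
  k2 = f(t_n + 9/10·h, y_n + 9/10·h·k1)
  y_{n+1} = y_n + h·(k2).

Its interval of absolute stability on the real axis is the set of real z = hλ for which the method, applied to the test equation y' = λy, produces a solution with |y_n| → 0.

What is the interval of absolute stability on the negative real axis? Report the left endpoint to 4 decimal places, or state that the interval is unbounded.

On y'=λy, z=hλ:
  k1=λy_n ⇒ h·k1=z·y_n;  k2=λ(1+9/10z)y_n ⇒ h·k2=z(1+9/10z)y_n
  y_{n+1}/y_n = 1 + z(1+9/10z) = 1 + z + 9/10z²
  so R(z) = 1 + z + 9/10z².

Find x<0 with |R(x)|<1.
x=-1.27: |R|=1.1816
R=1: x+9/10x²=0 ⇒ x=−10/9=-1.1111; min R=1−1/(4·9/10)=0.7222>−1
Confirm numerically:
  x=-0.906: |R|=0.83275 <1
  x=-0.622: |R|=0.72620 <1
  x=-0.575: |R|=0.72256 <1
  x=-1.707: |R|=1.91546 >1
  x=-1.156: |R|=1.04670 >1
Stable set (-1.1111, 0).

z∈(-1.1111,0).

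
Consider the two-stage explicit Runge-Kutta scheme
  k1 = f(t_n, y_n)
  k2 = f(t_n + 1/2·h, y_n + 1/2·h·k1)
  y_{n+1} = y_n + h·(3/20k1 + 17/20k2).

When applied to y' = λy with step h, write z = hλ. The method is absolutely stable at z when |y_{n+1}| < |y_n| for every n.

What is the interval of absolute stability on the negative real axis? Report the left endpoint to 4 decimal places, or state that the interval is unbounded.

On y'=λy, z=hλ:
  k1=λy_n ⇒ h·k1=z·y_n;  k2=λ(1+1/2z)y_n ⇒ h·k2=z(1+1/2z)y_n
  y_{n+1}/y_n = 1 + 3/20z + 17/20z(1+1/2z) = 1 + z + 17/40z²
  ⇒ R(z) = 1 + z + 17/40z².

Solve |R(x)|<1 on ℝ⁻.
x=-1.49: |R|=0.4535
R=1: x+17/40x²=0 ⇒ x=−40/17=-2.3529; min R=1−1/(4·17/40)=0.4118>−1
Confirm numerically:
  x=-2.160: |R|=0.82288 <1
  x=-2.069: |R|=0.75032 <1
  x=-2.061: |R|=0.74428 <1
  x=-1.296: |R|=0.41784 <1
  x=-2.934: |R|=1.72455 >1
  x=-2.859: |R|=1.61490 >1
  x=-2.767: |R|=1.48692 >1
Interval (-2.3529, 0).

z∈(-2.3529,0).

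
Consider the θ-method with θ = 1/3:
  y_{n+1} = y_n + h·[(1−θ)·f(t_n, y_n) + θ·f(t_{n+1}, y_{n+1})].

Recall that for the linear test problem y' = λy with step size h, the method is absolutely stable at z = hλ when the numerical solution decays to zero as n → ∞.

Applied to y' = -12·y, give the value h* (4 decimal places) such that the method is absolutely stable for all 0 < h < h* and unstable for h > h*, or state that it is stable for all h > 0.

Test eqn y'=λy, z=hλ:
  y_{n+1} = y_n + z·[2/3·y_n + 1/3·y_{n+1}] ⇒ (1 − 1/3z)y_{n+1} = (1 + 2/3z)y_n
  so R(z) = (1 + 2/3z)/(1 − 1/3z).

Boundary: |R(x)|=1, x<0.
x=-1.06: |R|=0.2167
R=−1: 1+2/3x = −1+1/3x ⇒ -1/3x=2 ⇒ x=2/(-1/3)=-6.0000
Confirm numerically:
  x=-4.338: |R|=0.77351 <1
  x=-3.773: |R|=0.67119 <1
  x=-3.511: |R|=0.61772 <1
  x=-2.803: |R|=0.44908 <1
  x=-6.300: |R|=1.03226 >1
  x=-6.243: |R|=1.02629 >1
  x=-6.225: |R|=1.02439 >1
Interval (-6.0000, 0).

(-6.0000,0); λ=-12 ⇒ h* = (6)/12 = 0.5000.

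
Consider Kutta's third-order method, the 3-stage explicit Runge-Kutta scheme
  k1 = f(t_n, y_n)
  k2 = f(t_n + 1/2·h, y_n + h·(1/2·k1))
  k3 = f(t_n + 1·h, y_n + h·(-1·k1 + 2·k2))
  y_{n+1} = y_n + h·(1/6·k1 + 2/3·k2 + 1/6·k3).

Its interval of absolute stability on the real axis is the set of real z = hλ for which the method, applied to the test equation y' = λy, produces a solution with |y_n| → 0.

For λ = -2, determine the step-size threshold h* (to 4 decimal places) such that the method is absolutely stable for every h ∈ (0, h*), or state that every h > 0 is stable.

With y'=λy (z=hλ):
  order 3, 3-stage ⇒ R(z)=1+z+z^2/2+z^3/6
  (e.g. R(-0.32)=0.72574, |R|=0.72574)

Solve |R(x)|<1 on ℝ⁻.
x=-0.32: |R|=0.7257
|R(-1.86)|=0.2027 |R(-1.31)|=0.1734 |R(-0.62)|=0.5325
Bisect:
  x_lo=-2.8821 |R|=1.7190  x_hi=-0.1632 |R|=0.8494
  mid=-1.52265 |R|=0.04821 →hi
  mid=-2.20239 |R|=0.55759 →hi
  mid=-2.54227 |R|=1.04920 →lo
  mid=-2.37233 |R|=0.78358 →hi
  mid=-2.45730 |R|=0.91113 →hi
  mid=-2.49978 |R|=0.97882 →hi
  mid=-2.52103 |R|=1.01367 →lo
  mid=-2.51041 |R|=0.99616 →hi
  mid=-2.51572 |R|=1.00489 →lo
  mid=-2.51306 |R|=1.00052 →lo
  ...
  [-2.51289,-2.51273] ⇒ x*=-2.5127
So |R|<1 on (-2.5127, 0).

(-2.5127,0); λ=-2 ⇒ h* = 1.2564.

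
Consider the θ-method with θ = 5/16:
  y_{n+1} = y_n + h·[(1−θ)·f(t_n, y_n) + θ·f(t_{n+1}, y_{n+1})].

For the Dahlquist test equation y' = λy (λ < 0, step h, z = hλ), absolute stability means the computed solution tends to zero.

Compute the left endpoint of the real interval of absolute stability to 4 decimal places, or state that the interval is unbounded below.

left endpoint -5.3333.

Set f=λy, z=hλ:
  y_{n+1} = y_n + z·[11/16·y_n + 5/16·y_{n+1}] ⇒ (1 − 5/16z)y_{n+1} = (1 + 11/16z)y_n
  ⇒ R(z) = (1 + 11/16z)/(1 − 5/16z).

Solve |R(x)|<1 on ℝ⁻.
x=-1.59: |R|=0.0622
R=−1: 1+11/16x = −1+5/16x ⇒ -3/8x=2 ⇒ x=2/(-3/8)=-5.3333
Confirm numerically:
  x=-4.509: |R|=0.87168 <1
  x=-4.226: |R|=0.82106 <1
  x=-4.100: |R|=0.79726 <1
  x=-3.419: |R|=0.65294 <1
  x=-5.828: |R|=1.06575 >1
  x=-5.569: |R|=1.03225 >1
  x=-5.567: |R|=1.03198 >1
Stable set (-5.3333, 0).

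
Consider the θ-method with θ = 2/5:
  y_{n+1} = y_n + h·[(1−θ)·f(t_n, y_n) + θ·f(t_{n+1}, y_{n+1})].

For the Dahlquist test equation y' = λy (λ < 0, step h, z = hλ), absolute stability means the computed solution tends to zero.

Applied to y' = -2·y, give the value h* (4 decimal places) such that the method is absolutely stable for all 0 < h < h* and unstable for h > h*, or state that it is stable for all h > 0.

On y'=λy, z=hλ:
  y_{n+1} = y_n + z·[3/5·y_n + 2/5·y_{n+1}] ⇒ (1 − 2/5z)y_{n+1} = (1 + 3/5z)y_n
  Hence R(z) = (1 + 3/5z)/(1 − 2/5z).

Solve |R(x)|<1 on ℝ⁻.
x=-1.42: |R|=0.0944
R=−1: 1+3/5x = −1+2/5x ⇒ -1/5x=2 ⇒ x=2/(-1/5)=-10.0000
Confirm numerically:
  x=-8.964: |R|=0.95482 <1
  x=-5.646: |R|=0.73275 <1
  x=-5.374: |R|=0.70625 <1
  x=-10.488: |R|=1.01879 >1
  x=-10.099: |R|=1.00393 >1
Stable set (-10.0000, 0).

(-10.0000,0); λ=-2 ⇒ h* = (10)/2 = 5.0000.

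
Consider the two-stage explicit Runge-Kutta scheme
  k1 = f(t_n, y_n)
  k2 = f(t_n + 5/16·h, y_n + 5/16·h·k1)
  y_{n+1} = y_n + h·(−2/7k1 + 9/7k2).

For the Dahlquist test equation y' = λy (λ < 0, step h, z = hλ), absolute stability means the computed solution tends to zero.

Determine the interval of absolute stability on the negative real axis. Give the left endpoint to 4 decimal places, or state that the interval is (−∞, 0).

(-2.4889, 0).

On y'=λy, z=hλ:
  k1=λy_n ⇒ h·k1=z·y_n;  k2=λ(1+5/16z)y_n ⇒ h·k2=z(1+5/16z)y_n
  y_{n+1}/y_n = 1 − 2/7z + 9/7z(1+5/16z) = 1 + z + 45/112z²
  ⇒ R(z) = 1 + z + 45/112z².

Find x<0 with |R(x)|<1.
x=-0.37: |R|=0.6850
R=1: x+45/112x²=0 ⇒ x=−112/45=-2.4889; min R=1−1/(4·45/112)=0.3778>−1
Confirm numerically:
  x=-2.202: |R|=0.74618 <1
  x=-1.995: |R|=0.60412 <1
  x=-1.063: |R|=0.39101 <1
  x=-2.932: |R|=1.52200 >1
  x=-2.888: |R|=1.46311 >1
  x=-2.816: |R|=1.37010 >1
Stable set (-2.4889, 0).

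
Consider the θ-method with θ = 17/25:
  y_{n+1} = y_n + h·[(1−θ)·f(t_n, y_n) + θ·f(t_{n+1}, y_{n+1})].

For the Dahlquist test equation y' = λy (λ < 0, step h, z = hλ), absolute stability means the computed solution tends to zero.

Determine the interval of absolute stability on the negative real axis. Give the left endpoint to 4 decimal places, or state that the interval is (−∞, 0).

On y'=λy, z=hλ:
  y_{n+1} = y_n + z·[8/25·y_n + 17/25·y_{n+1}] ⇒ (1 − 17/25z)y_{n+1} = (1 + 8/25z)y_n
  so R(z) = (1 + 8/25z)/(1 − 17/25z).

Solve |R(x)|<1 on ℝ⁻.
x=-1.34: |R|=0.2989
x=-2: |R|=0.1525
x=-10: |R|=0.2821
x=-100: |R|=0.4493
θ=17/25≥1/2 ⇒ |1+8/25x|<|1−17/25x| ∀x<0 ⇒ interval (−∞,0).

unbounded; (−∞, 0).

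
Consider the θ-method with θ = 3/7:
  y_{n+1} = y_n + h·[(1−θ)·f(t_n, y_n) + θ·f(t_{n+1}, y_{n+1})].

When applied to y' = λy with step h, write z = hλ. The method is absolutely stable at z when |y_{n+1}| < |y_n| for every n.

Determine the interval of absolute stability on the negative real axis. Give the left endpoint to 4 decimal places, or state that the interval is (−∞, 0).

Set f=λy, z=hλ:
  y_{n+1} = y_n + z·[4/7·y_n + 3/7·y_{n+1}] ⇒ (1 − 3/7z)y_{n+1} = (1 + 4/7z)y_n
  so R(z) = (1 + 4/7z)/(1 − 3/7z).

Find x<0 with |R(x)|<1.
x=-1.5: |R|=0.0870
R=−1: 1+4/7x = −1+3/7x ⇒ -1/7x=2 ⇒ x=2/(-1/7)=-14.0000
Confirm numerically:
  x=-11.582: |R|=0.94208 <1
  x=-10.182: |R|=0.89831 <1
  x=-8.103: |R|=0.81165 <1
  x=-6.013: |R|=0.68102 <1
  x=-14.406: |R|=1.00808 >1
  x=-14.390: |R|=1.00777 >1
  x=-14.095: |R|=1.00193 >1
So |R|<1 on (-14.0000, 0).

z∈(-14.0000,0).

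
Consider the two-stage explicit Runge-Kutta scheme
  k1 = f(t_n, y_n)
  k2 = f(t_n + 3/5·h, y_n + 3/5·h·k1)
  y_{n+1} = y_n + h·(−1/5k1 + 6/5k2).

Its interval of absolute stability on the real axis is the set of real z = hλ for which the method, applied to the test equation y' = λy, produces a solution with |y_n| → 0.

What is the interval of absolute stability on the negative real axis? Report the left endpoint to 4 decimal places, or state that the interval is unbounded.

Test eqn y'=λy, z=hλ:
  k1=λy_n ⇒ h·k1=z·y_n;  k2=λ(1+3/5z)y_n ⇒ h·k2=z(1+3/5z)y_n
  y_{n+1}/y_n = 1 − 1/5z + 6/5z(1+3/5z) = 1 + z + 18/25z²
  ⇒ R(z) = 1 + z + 18/25z².

Solve |R(x)|<1 on ℝ⁻.
x=-0.92: |R|=0.6894
R=1: x+18/25x²=0 ⇒ x=−25/18=-1.3889; min R=1−1/(4·18/25)=0.6528>−1
Confirm numerically:
  x=-0.987: |R|=0.71440 <1
  x=-0.793: |R|=0.65977 <1
  x=-0.714: |R|=0.65305 <1
  x=-1.721: |R|=1.41153 >1
  x=-1.417: |R|=1.02868 >1
So |R|<1 on (-1.3889, 0).

(-1.3889, 0).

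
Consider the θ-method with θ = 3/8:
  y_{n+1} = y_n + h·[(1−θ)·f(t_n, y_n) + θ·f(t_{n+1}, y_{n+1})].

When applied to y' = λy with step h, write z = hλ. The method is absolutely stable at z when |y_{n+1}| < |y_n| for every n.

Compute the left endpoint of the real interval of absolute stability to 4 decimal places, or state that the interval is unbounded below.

With y'=λy (z=hλ):
  y_{n+1} = y_n + z·[5/8·y_n + 3/8·y_{n+1}] ⇒ (1 − 3/8z)y_{n+1} = (1 + 5/8z)y_n
  so R(z) = (1 + 5/8z)/(1 − 3/8z).

Need |R(x)|<1, x<0.
x=-0.88: |R|=0.3383
R=−1: 1+5/8x = −1+3/8x ⇒ -1/4x=2 ⇒ x=2/(-1/4)=-8.0000
Confirm numerically:
  x=-7.922: |R|=0.99509 <1
  x=-7.791: |R|=0.98668 <1
  x=-5.173: |R|=0.75960 <1
  x=-3.848: |R|=0.57511 <1
  x=-8.327: |R|=1.01983 >1
  x=-8.126: |R|=1.00778 >1
Stable set (-8.0000, 0).

left endpoint -8.0000.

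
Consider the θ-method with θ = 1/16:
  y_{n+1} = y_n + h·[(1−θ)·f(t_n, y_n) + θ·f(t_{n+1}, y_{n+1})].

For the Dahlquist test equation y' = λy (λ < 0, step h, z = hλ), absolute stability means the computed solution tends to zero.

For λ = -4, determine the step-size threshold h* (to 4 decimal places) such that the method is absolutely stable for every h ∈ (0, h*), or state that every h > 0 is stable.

(-2.2857,0); λ=-4 ⇒ h* = (16/7)/4 = 0.5714.

With y'=λy (z=hλ):
  y_{n+1} = y_n + z·[15/16·y_n + 1/16·y_{n+1}] ⇒ (1 − 1/16z)y_{n+1} = (1 + 15/16z)y_n
  ⇒ R(z) = (1 + 15/16z)/(1 − 1/16z).

Boundary: |R(x)|=1, x<0.
x=-1.74: |R|=0.5693
R=−1: 1+15/16x = −1+1/16x ⇒ -7/8x=2 ⇒ x=2/(-7/8)=-2.2857
Confirm numerically:
  x=-1.569: |R|=0.42888 <1
  x=-1.288: |R|=0.19204 <1
  x=-1.134: |R|=0.05895 <1
  x=-1.002: |R|=0.05705 <1
  x=-2.885: |R|=1.44427 >1
  x=-2.673: |R|=1.29037 >1
  x=-2.602: |R|=1.23804 >1
Interval (-2.2857, 0).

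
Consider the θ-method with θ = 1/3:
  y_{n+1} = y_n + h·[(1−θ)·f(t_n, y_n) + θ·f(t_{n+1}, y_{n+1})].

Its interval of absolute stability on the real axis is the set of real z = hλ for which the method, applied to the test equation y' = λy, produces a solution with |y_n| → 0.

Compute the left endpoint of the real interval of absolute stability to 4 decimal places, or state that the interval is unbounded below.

Set f=λy, z=hλ:
  y_{n+1} = y_n + z·[2/3·y_n + 1/3·y_{n+1}] ⇒ (1 − 1/3z)y_{n+1} = (1 + 2/3z)y_n
  R(z) = (1 + 2/3z)/(1 − 1/3z).

Find x<0 with |R(x)|<1.
x=-0.76: |R|=0.3936
R=−1: 1+2/3x = −1+1/3x ⇒ -1/3x=2 ⇒ x=2/(-1/3)=-6.0000
Confirm numerically:
  x=-4.579: |R|=0.81251 <1
  x=-3.445: |R|=0.60357 <1
  x=-2.684: |R|=0.41661 <1
  x=-2.438: |R|=0.34498 <1
  x=-6.401: |R|=1.04266 >1
  x=-6.255: |R|=1.02755 >1
Stable set (-6.0000, 0).

z* = -6.0000.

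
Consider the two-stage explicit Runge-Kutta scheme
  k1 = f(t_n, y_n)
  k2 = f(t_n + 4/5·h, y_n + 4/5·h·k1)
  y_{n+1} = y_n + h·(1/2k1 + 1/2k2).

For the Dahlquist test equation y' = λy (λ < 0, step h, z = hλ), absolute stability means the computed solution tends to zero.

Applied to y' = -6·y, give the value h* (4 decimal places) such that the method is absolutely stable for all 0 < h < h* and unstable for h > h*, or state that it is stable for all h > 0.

Set f=λy, z=hλ:
  k1=λy_n ⇒ h·k1=z·y_n;  k2=λ(1+4/5z)y_n ⇒ h·k2=z(1+4/5z)y_n
  y_{n+1}/y_n = 1 + 1/2z + 1/2z(1+4/5z) = 1 + z + 2/5z²
  so R(z) = 1 + z + 2/5z².

Find x<0 with |R(x)|<1.
x=-1.36: |R|=0.3798
R=1: x+2/5x²=0 ⇒ x=−5/2=-2.5000; min R=1−1/(4·2/5)=0.3750>−1
Confirm numerically:
  x=-2.336: |R|=0.84676 <1
  x=-2.124: |R|=0.68055 <1
  x=-1.866: |R|=0.52678 <1
  x=-1.349: |R|=0.37892 <1
  x=-2.842: |R|=1.38879 >1
  x=-2.593: |R|=1.09646 >1
Interval (-2.5000, 0).

(-2.5000,0); λ=-6 ⇒ h* = (5/2)/6 = 0.4167.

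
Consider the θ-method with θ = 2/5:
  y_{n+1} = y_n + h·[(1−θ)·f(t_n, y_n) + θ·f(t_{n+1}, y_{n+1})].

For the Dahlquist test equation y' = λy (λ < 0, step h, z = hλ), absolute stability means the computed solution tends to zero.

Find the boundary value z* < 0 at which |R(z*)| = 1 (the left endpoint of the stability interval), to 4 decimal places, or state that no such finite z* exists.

z* = -10.0000.

Set f=λy, z=hλ:
  y_{n+1} = y_n + z·[3/5·y_n + 2/5·y_{n+1}] ⇒ (1 − 2/5z)y_{n+1} = (1 + 3/5z)y_n
  ⇒ R(z) = (1 + 3/5z)/(1 − 2/5z).

Need |R(x)|<1, x<0.
x=-0.31: |R|=0.7242
R=−1: 1+3/5x = −1+2/5x ⇒ -1/5x=2 ⇒ x=2/(-1/5)=-10.0000
Confirm numerically:
  x=-6.637: |R|=0.81597 <1
  x=-4.776: |R|=0.64101 <1
  x=-4.050: |R|=0.54580 <1
  x=-10.458: |R|=1.01767 >1
  x=-10.406: |R|=1.01573 >1
  x=-10.297: |R|=1.01160 >1
Interval (-10.0000, 0).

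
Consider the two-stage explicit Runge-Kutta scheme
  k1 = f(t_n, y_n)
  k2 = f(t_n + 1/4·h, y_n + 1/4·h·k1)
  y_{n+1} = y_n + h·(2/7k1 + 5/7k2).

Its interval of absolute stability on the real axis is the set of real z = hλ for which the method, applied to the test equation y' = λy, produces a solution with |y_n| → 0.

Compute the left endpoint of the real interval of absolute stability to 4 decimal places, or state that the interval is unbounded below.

left endpoint -5.6000.

On y'=λy, z=hλ:
  k1=λy_n ⇒ h·k1=z·y_n;  k2=λ(1+1/4z)y_n ⇒ h·k2=z(1+1/4z)y_n
  y_{n+1}/y_n = 1 + 2/7z + 5/7z(1+1/4z) = 1 + z + 5/28z²
  R(z) = 1 + z + 5/28z².

Boundary: |R(x)|=1, x<0.
x=-1.49: |R|=0.0936
R=1: x+5/28x²=0 ⇒ x=−28/5=-5.6000; min R=1−1/(4·5/28)=-0.4000>−1
Confirm numerically:
  x=-3.929: |R|=0.17239 <1
  x=-3.525: |R|=0.30614 <1
  x=-3.049: |R|=0.38893 <1
  x=-2.291: |R|=0.35374 <1
  x=-6.196: |R|=1.65943 >1
  x=-5.754: |R|=1.15823 >1
  x=-5.696: |R|=1.09765 >1
Interval (-5.6000, 0).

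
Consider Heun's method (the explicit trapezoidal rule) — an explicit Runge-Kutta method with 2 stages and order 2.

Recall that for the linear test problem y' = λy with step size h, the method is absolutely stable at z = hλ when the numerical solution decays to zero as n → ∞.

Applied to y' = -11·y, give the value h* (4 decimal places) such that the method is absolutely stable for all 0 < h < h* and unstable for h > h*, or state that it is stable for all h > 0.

(-2.0000,0); λ=-11 ⇒ h* = 0.1818.

With y'=λy (z=hλ):
  order 2, 2-stage ⇒ R(z)=1+z+z^2/2
  (e.g. R(-1.75)=0.78125, |R|=0.78125)

Need |R(x)|<1, x<0.
x=-1.75: |R|=0.7812
|R(-1.91)|=0.9140 |R(-1.43)|=0.5924 |R(-0.6)|=0.5800
Bisect:
  x_lo=-2.4008 |R|=1.4811  x_hi=-0.0767 |R|=0.9262
  mid=-1.23873 |R|=0.52850 →hi
  mid=-1.81975 |R|=0.83599 →hi
  mid=-2.11025 |R|=1.11633 →lo
  mid=-1.96500 |R|=0.96561 →hi
  mid=-2.03763 |R|=1.03833 →lo
  mid=-2.00131 |R|=1.00131 →lo
  mid=-1.98316 |R|=0.98330 →hi
  mid=-1.99223 |R|=0.99226 →hi
  ...
  [-2.00004,-1.99989] ⇒ x*=-2.0000
Stable set (-2.0000, 0).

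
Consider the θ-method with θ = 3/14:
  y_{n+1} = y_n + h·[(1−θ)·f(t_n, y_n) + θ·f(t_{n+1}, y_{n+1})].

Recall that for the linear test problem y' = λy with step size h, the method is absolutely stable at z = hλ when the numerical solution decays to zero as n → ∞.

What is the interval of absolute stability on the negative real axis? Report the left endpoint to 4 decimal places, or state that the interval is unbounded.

(-3.5000, 0).

With y'=λy (z=hλ):
  y_{n+1} = y_n + z·[11/14·y_n + 3/14·y_{n+1}] ⇒ (1 − 3/14z)y_{n+1} = (1 + 11/14z)y_n
  so R(z) = (1 + 11/14z)/(1 − 3/14z).

Boundary: |R(x)|=1, x<0.
x=-1.46: |R|=0.1121
R=−1: 1+11/14x = −1+3/14x ⇒ -4/7x=2 ⇒ x=2/(-4/7)=-3.5000
Confirm numerically:
  x=-3.418: |R|=0.97295 <1
  x=-2.875: |R|=0.77901 <1
  x=-2.162: |R|=0.47750 <1
  x=-2.118: |R|=0.45681 <1
  x=-3.947: |R|=1.13838 >1
  x=-3.706: |R|=1.06561 >1
Stable set (-3.5000, 0).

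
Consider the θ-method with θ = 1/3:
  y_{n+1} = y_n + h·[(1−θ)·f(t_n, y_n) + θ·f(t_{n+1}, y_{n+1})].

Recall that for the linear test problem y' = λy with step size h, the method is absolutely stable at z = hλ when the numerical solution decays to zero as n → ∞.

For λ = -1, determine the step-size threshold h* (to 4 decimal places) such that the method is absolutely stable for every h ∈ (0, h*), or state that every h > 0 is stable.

(-6.0000,0); λ=-1 ⇒ h* = (6)/1 = 6.0000.

With y'=λy (z=hλ):
  y_{n+1} = y_n + z·[2/3·y_n + 1/3·y_{n+1}] ⇒ (1 − 1/3z)y_{n+1} = (1 + 2/3z)y_n
  ⇒ R(z) = (1 + 2/3z)/(1 − 1/3z).

Boundary: |R(x)|=1, x<0.
x=-0.8: |R|=0.3684
R=−1: 1+2/3x = −1+1/3x ⇒ -1/3x=2 ⇒ x=2/(-1/3)=-6.0000
Confirm numerically:
  x=-5.944: |R|=0.99374 <1
  x=-4.174: |R|=0.74547 <1
  x=-3.660: |R|=0.64865 <1
  x=-2.454: |R|=0.34983 <1
  x=-6.358: |R|=1.03826 >1
  x=-6.095: |R|=1.01045 >1
Interval (-6.0000, 0).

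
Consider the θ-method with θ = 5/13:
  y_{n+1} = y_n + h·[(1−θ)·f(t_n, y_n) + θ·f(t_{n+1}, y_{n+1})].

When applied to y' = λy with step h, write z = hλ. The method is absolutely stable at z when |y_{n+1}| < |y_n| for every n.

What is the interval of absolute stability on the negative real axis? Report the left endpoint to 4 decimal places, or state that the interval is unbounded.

(-8.6667, 0).

Test eqn y'=λy, z=hλ:
  y_{n+1} = y_n + z·[8/13·y_n + 5/13·y_{n+1}] ⇒ (1 − 5/13z)y_{n+1} = (1 + 8/13z)y_n
  R(z) = (1 + 8/13z)/(1 − 5/13z).

Solve |R(x)|<1 on ℝ⁻.
x=-1.42: |R|=0.0816
R=−1: 1+8/13x = −1+5/13x ⇒ -3/13x=2 ⇒ x=2/(-3/13)=-8.6667
Confirm numerically:
  x=-4.961: |R|=0.70594 <1
  x=-4.773: |R|=0.68314 <1
  x=-3.498: |R|=0.49144 <1
  x=-9.252: |R|=1.02963 >1
  x=-8.874: |R|=1.01084 >1
Interval (-8.6667, 0).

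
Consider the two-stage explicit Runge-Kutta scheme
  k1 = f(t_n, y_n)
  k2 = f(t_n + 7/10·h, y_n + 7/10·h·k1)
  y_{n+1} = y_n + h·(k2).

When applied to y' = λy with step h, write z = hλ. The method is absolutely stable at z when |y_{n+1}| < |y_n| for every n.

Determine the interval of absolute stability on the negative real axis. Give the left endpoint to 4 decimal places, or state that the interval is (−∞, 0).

Set f=λy, z=hλ:
  k1=λy_n ⇒ h·k1=z·y_n;  k2=λ(1+7/10z)y_n ⇒ h·k2=z(1+7/10z)y_n
  y_{n+1}/y_n = 1 + z(1+7/10z) = 1 + z + 7/10z²
  so R(z) = 1 + z + 7/10z².

Boundary: |R(x)|=1, x<0.
x=-1.65: |R|=1.2557
R=1: x+7/10x²=0 ⇒ x=−10/7=-1.4286; min R=1−1/(4·7/10)=0.6429>−1
Confirm numerically:
  x=-1.386: |R|=0.95870 <1
  x=-0.859: |R|=0.65752 <1
  x=-0.710: |R|=0.64287 <1
  x=-1.997: |R|=1.79461 >1
  x=-1.884: |R|=1.60062 >1
  x=-1.845: |R|=1.53782 >1
So |R|<1 on (-1.4286, 0).

z∈(-1.4286,0).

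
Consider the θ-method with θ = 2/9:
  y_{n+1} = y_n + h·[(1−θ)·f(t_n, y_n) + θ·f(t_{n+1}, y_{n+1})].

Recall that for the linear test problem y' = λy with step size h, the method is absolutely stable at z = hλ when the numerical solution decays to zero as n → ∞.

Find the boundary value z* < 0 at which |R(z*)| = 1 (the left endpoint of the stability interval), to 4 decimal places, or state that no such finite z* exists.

z* = -3.6000.

Set f=λy, z=hλ:
  y_{n+1} = y_n + z·[7/9·y_n + 2/9·y_{n+1}] ⇒ (1 − 2/9z)y_{n+1} = (1 + 7/9z)y_n
  so R(z) = (1 + 7/9z)/(1 − 2/9z).

Find x<0 with |R(x)|<1.
x=-0.5: |R|=0.5500
R=−1: 1+7/9x = −1+2/9x ⇒ -5/9x=2 ⇒ x=2/(-5/9)=-3.6000
Confirm numerically:
  x=-3.022: |R|=0.80790 <1
  x=-2.273: |R|=0.51019 <1
  x=-1.887: |R|=0.32950 <1
  x=-1.588: |R|=0.17378 <1
  x=-3.870: |R|=1.08065 >1
  x=-3.853: |R|=1.07572 >1
  x=-3.798: |R|=1.05965 >1
Stable set (-3.6000, 0).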